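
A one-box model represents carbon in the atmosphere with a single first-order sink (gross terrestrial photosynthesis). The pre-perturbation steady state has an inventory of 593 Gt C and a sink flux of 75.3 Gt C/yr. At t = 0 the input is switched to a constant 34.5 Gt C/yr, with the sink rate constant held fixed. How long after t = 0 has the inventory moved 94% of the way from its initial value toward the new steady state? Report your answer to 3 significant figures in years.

22.2 yr

τ = M₀/F₀ = 593/75.3 = 7.875 yr.
The remaining gap fraction is e^(−t/τ); 94% covered ⇒ e^(−t/τ) = 0.0600.
t = −τ ln(0.0600) = 7.875 × 2.813 = 22.16 yr.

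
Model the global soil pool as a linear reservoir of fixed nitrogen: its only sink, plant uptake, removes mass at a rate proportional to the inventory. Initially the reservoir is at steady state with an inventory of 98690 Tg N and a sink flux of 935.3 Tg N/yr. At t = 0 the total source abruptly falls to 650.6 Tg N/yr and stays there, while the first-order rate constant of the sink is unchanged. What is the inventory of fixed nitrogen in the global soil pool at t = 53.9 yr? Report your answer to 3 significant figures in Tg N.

τ = M₀/F₀ = 98690/935.3 = 105.5 yr; rate constant k = 1/τ.
New steady state M_∞ = F₁/k = F₁·τ = 650.6 × 105.5 = 68649 Tg N.
M(t) = M_∞ + (M₀ − M_∞)·e^(−t/τ); t/τ = 53.9/105.5 = 0.5108, so e^(−t/τ) = 0.6000.
M(t) = 68649 + 30040 × 0.6000 = 86674 Tg N.

86700 Tg N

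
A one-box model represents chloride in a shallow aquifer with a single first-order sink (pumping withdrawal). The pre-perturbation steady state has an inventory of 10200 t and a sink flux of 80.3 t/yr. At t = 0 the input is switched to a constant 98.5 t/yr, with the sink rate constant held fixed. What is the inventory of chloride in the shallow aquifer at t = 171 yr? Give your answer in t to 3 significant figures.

11900 t

The sink rate constant is k = F₀/M₀ = 80.3/10200 = 0.007873 yr⁻¹.
Solving dM/dt = F₁ − kM with M(0) = M₀ gives M(t) = F₁/k + (M₀ − F₁/k)·e^(−kt).
F₁/k = 98.5/0.007873 = 12512 t; kt = 0.007873 × 171 = 1.346, e^(−kt) = 0.2602.
M(171) = 12512 + (10200 − 12512) × 0.2602 = 12512 − 601.6 = 11910 t.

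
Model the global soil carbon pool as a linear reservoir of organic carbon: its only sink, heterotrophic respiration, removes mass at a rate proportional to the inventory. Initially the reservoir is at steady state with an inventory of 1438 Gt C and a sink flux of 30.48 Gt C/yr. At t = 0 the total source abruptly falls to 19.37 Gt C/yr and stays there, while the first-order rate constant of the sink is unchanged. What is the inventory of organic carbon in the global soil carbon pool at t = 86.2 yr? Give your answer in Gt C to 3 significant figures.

The sink rate constant is k = F₀/M₀ = 30.48/1438 = 0.02120 yr⁻¹.
Solving dM/dt = F₁ − kM with M(0) = M₀ gives M(t) = F₁/k + (M₀ − F₁/k)·e^(−kt).
F₁/k = 19.37/0.02120 = 913.85 Gt C; kt = 0.02120 × 86.2 = 1.827, e^(−kt) = 0.1609.
M(86.2) = 913.85 + (1438 − 913.85) × 0.1609 = 913.85 + 84.33 = 998.17 Gt C.

998 Gt C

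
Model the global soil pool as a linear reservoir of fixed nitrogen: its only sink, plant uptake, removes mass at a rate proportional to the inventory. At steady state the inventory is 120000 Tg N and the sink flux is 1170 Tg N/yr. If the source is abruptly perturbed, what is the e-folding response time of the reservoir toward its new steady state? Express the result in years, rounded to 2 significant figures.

For a linear reservoir the response time equals the residence time τ = M/F.
τ = 120000 / 1170 = 102.6 yr.

100 yr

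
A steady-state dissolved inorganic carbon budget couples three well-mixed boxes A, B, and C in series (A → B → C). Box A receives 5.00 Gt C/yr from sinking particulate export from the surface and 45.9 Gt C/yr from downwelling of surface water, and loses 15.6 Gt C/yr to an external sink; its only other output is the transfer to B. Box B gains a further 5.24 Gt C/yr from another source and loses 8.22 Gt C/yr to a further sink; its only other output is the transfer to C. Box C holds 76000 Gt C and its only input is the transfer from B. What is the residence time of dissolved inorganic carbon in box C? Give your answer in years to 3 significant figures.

2350 yr

Box A: F(A→B) = (5.00 + 45.9) − 15.6 = 35.300 Gt C/yr.
Box B: F(B→C) = (35.300 + 5.24) − 8.22 = 32.320 Gt C/yr.
Box C throughput = its input = 32.320 Gt C/yr; τ = 76000 / 32.320 = 2351 yr.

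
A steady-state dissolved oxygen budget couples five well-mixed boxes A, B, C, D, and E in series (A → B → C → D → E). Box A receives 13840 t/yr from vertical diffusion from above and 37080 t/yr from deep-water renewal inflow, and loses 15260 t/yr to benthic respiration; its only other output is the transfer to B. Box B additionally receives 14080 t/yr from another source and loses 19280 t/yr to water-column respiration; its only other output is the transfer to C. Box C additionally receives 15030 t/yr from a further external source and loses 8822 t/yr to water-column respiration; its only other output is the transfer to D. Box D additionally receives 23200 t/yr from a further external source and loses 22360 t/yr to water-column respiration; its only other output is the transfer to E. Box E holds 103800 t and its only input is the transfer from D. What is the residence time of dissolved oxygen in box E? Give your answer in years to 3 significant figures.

2.77 yr

Box A: F(A→B) = (13840 + 37080) − 15260 = 35660 t/yr.
Box B: F(B→C) = (35660 + 14080) − 19280 = 30460 t/yr.
Box C: F(C→D) = (30460 + 15030) − 8822 = 36668 t/yr.
Box D: F(D→E) = (36668 + 23200) − 22360 = 37508 t/yr.
Box E throughput = its input = 37508 t/yr; τ = 103800 / 37508 = 2.767 yr.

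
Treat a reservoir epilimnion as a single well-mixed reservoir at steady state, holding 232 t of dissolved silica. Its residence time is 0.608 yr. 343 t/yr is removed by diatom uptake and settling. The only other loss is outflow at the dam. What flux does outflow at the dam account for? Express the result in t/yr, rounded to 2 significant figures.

39 t/yr

Total removal F = M/τ = 232 / 0.608 = 381.6 t/yr.
Outflow at the dam = F − (343) = 381.6 − 343.0 = 38.58 t/yr.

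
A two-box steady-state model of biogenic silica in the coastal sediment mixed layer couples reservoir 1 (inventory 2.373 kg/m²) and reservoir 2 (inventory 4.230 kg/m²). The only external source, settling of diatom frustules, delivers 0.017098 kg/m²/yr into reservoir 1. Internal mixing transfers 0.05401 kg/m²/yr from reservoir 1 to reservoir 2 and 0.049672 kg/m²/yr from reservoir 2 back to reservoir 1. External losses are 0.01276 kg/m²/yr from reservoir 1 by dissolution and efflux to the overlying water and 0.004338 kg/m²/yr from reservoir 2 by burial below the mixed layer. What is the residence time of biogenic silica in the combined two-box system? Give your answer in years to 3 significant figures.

Treat the two boxes together as one reservoir: the mixing fluxes between them are internal recycling, so τ = ΣM / Σ(external losses).
M_total = 2.373 + 4.230 = 6.6030 kg/m².
ΣF_external_out = 0.01276 + 0.004338 = 0.017098 kg/m²/yr.
τ = M_total / ΣF_ext = 6.6030 / 0.017098 = 386.2 yr.

386 yr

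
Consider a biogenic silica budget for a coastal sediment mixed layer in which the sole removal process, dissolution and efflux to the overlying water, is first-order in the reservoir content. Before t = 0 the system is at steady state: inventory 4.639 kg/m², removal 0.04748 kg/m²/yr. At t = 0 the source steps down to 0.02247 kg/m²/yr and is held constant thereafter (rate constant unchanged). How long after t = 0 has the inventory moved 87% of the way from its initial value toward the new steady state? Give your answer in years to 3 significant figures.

199 yr

τ = M₀/F₀ = 4.639/0.04748 = 97.70 yr.
The remaining gap fraction is e^(−t/τ); 87% covered ⇒ e^(−t/τ) = 0.130.
t = −τ ln(0.130) = 97.70 × 2.040 = 199.3 yr.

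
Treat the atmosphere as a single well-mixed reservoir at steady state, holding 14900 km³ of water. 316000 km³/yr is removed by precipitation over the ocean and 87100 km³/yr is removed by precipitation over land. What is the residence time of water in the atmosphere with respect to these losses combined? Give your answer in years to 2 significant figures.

Total removal = 316000 + 87100 = 403100 km³/yr.
τ = M / ΣF_out = 14900 / 403100 = 0.03696 yr.

0.037 yr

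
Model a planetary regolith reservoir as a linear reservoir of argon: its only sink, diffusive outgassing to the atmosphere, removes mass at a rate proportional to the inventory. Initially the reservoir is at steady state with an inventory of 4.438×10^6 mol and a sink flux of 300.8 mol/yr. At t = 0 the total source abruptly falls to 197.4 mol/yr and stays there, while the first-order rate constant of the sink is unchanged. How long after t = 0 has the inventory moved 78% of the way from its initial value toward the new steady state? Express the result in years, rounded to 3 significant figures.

22300 yr

τ = M₀/F₀ = 4.438×10^6/300.8 = 14750 yr.
The remaining gap fraction is e^(−t/τ); 78% covered ⇒ e^(−t/τ) = 0.220.
t = −τ ln(0.220) = 14750 × 1.514 = 22340 yr.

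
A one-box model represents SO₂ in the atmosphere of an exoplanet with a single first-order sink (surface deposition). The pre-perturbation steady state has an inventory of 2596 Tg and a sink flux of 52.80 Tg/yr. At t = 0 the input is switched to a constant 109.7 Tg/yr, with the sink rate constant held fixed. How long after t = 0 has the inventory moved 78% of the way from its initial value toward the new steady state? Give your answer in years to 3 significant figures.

τ = M₀/F₀ = 2596/52.80 = 49.17 yr.
The remaining gap fraction is e^(−t/τ); 78% covered ⇒ e^(−t/τ) = 0.220.
t = −τ ln(0.220) = 49.17 × 1.514 = 74.44 yr.

74.4 yr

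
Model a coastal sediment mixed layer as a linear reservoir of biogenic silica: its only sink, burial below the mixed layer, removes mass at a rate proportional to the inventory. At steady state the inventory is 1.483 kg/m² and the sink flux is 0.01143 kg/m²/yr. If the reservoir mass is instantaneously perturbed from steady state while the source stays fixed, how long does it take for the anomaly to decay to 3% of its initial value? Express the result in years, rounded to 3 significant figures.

455 yr

For a linear reservoir the anomaly decays as exp(−t/τ) with τ = M/F = 1.483/0.01143 = 129.7 yr.
exp(−t/τ) = 0.03 ⇒ t = −τ ln(0.03) = 129.7 × 3.507 = 455.0 yr.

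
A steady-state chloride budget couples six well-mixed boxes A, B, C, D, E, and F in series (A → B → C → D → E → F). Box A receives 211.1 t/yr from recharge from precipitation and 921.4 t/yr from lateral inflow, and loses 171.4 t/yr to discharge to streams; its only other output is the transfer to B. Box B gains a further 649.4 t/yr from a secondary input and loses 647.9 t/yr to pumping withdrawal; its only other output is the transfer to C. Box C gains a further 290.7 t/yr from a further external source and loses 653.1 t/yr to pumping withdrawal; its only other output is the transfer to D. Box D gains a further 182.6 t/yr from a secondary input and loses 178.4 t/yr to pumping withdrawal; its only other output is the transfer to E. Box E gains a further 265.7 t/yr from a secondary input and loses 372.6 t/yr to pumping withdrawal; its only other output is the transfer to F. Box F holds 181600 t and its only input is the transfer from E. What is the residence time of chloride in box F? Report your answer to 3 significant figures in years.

Box A: F(A→B) = (211.1 + 921.4) − 171.4 = 961.10 t/yr.
Box B: F(B→C) = (961.10 + 649.4) − 647.9 = 962.60 t/yr.
Box C: F(C→D) = (962.60 + 290.7) − 653.1 = 600.20 t/yr.
Box D: F(D→E) = (600.20 + 182.6) − 178.4 = 604.40 t/yr.
Box E: F(E→F) = (604.40 + 265.7) − 372.6 = 497.50 t/yr.
Box F throughput = its input = 497.50 t/yr; τ = 181600 / 497.50 = 365.0 yr.

365 yr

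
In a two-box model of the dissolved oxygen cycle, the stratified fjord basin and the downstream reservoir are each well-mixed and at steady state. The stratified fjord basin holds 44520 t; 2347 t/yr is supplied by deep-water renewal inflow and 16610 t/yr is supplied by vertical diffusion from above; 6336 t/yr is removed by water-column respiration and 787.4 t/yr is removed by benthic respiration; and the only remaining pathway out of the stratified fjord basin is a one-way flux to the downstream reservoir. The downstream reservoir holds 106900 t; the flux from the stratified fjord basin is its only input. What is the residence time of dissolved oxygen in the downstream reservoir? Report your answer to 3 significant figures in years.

Balance the stratified fjord basin: ΣF_in = 2347 + 16610 = 18957 t/yr.
Flux to the downstream reservoir = ΣF_in − (6336 + 787.4) = 11834 t/yr.
At steady state the output of the downstream reservoir equals its input, 11834 t/yr.
τ = M / F = 106900 / 11834 = 9.034 yr.

9.03 yr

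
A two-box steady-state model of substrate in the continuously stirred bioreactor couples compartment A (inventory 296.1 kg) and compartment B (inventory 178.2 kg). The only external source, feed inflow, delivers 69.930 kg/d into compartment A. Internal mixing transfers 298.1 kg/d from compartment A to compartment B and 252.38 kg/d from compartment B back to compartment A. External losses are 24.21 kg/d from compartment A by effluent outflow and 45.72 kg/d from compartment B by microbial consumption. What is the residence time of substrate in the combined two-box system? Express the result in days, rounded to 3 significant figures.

6.78 d

For the system as a whole, the A↔B exchange is internal and contributes nothing to the throughput; only the external sinks remove mass.
M_total = 296.1 + 178.2 = 474.30 kg.
ΣF_external_out = 24.21 + 45.72 = 69.930 kg/d.
τ = M_total / ΣF_ext = 474.30 / 69.930 = 6.782 d.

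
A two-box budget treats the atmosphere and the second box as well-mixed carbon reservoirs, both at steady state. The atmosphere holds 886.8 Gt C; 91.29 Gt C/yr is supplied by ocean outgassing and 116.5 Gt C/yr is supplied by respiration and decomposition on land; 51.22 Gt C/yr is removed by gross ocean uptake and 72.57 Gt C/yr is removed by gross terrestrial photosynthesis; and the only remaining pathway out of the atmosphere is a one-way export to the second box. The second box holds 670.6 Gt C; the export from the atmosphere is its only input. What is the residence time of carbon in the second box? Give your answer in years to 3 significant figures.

Balance the atmosphere: ΣF_in = 91.29 + 116.5 = 207.79 Gt C/yr.
Export to the second box = ΣF_in − (51.22 + 72.57) = 84.000 Gt C/yr.
At steady state the output of the second box equals its input, 84.000 Gt C/yr.
τ = M / F = 670.6 / 84.000 = 7.983 yr.

7.98 yr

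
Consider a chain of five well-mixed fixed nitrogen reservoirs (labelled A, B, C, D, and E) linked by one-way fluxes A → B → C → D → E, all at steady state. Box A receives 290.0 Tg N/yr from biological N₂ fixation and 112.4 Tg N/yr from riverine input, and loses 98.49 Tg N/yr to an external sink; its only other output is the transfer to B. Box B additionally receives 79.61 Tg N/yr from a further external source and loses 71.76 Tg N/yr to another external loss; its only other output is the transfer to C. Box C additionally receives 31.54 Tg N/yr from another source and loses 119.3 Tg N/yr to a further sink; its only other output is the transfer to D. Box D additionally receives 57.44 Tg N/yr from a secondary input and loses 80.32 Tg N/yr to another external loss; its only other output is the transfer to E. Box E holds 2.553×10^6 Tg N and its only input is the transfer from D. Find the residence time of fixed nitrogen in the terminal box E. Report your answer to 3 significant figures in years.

Box A: F(A→B) = (290.0 + 112.4) − 98.49 = 303.91 Tg N/yr.
Box B: F(B→C) = (303.91 + 79.61) − 71.76 = 311.76 Tg N/yr.
Box C: F(C→D) = (311.76 + 31.54) − 119.3 = 224.00 Tg N/yr.
Box D: F(D→E) = (224.00 + 57.44) − 80.32 = 201.12 Tg N/yr.
Box E throughput = its input = 201.12 Tg N/yr; τ = 2.553×10^6 / 201.12 = 12690 yr.

12700 yr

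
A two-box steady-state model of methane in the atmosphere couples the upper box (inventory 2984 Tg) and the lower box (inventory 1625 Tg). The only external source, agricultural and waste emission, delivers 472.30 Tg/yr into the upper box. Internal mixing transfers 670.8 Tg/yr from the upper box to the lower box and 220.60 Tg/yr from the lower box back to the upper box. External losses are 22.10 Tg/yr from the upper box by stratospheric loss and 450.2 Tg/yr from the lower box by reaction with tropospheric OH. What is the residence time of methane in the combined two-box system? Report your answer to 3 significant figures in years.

9.76 yr

Treat the two boxes together as one reservoir: the mixing fluxes between them are internal recycling, so τ = ΣM / Σ(external losses).
M_total = 2984 + 1625 = 4609.0 Tg.
ΣF_external_out = 22.10 + 450.2 = 472.30 Tg/yr.
τ = M_total / ΣF_ext = 4609.0 / 472.30 = 9.759 yr.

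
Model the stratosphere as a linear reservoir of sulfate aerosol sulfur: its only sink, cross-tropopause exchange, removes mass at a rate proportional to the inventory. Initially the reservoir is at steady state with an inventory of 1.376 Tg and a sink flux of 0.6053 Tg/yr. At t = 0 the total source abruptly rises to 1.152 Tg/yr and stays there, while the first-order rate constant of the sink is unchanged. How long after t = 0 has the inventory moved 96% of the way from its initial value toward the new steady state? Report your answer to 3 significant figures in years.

τ = M₀/F₀ = 1.376/0.6053 = 2.273 yr.
The remaining gap fraction is e^(−t/τ); 96% covered ⇒ e^(−t/τ) = 0.0400.
t = −τ ln(0.0400) = 2.273 × 3.219 = 7.317 yr.

7.32 yr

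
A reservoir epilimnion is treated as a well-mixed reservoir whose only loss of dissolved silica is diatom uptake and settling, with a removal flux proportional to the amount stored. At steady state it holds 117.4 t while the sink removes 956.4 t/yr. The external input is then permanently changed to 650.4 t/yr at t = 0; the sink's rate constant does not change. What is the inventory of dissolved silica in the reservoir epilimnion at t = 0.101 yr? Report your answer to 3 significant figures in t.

96.3 t

τ = M₀/F₀ = 117.4/956.4 = 0.1228 yr; rate constant k = 1/τ.
New steady state M_∞ = F₁/k = F₁·τ = 650.4 × 0.1228 = 79.838 t.
M(t) = M_∞ + (M₀ − M_∞)·e^(−t/τ); t/τ = 0.101/0.1228 = 0.8228, so e^(−t/τ) = 0.4392.
M(t) = 79.838 + 37.56 × 0.4392 = 96.335 t.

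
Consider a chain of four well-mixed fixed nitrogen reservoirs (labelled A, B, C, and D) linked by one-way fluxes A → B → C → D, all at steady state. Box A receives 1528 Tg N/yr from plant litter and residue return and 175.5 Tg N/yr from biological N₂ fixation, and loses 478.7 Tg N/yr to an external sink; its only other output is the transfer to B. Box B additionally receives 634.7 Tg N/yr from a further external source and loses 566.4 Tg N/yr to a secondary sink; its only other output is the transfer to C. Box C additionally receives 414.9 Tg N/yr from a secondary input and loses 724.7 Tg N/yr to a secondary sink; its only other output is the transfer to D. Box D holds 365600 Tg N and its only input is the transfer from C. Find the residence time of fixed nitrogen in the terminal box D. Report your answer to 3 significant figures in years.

372 yr

Box A: F(A→B) = (1528 + 175.5) − 478.7 = 1224.8 Tg N/yr.
Box B: F(B→C) = (1224.8 + 634.7) − 566.4 = 1293.1 Tg N/yr.
Box C: F(C→D) = (1293.1 + 414.9) − 724.7 = 983.30 Tg N/yr.
Box D throughput = its input = 983.30 Tg N/yr; τ = 365600 / 983.30 = 371.8 yr.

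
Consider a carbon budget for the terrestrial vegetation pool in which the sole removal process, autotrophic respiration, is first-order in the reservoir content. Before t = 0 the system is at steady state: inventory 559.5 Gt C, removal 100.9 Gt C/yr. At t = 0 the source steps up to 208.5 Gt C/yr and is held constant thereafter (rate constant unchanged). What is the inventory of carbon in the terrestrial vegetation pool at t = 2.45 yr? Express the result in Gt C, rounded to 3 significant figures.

Residence time τ = M₀/F₀ = 5.545 yr. The eventual steady state is M_∞ = M₀·(F₁/F₀) = 559.5 × 208.5/100.9 = 1156.2 Gt C.
The anomaly ΔM(t) = M(t) − M_∞ decays as ΔM₀·e^(−t/τ) with ΔM₀ = 559.5 − 1156.2 = −596.7 Gt C.
At t = 2.45 yr, e^(−t/τ) = e^(−0.4418) = 0.6429, so ΔM = −383.6 Gt C and M = 1156.2 − 383.6 = 772.59 Gt C.

773 Gt C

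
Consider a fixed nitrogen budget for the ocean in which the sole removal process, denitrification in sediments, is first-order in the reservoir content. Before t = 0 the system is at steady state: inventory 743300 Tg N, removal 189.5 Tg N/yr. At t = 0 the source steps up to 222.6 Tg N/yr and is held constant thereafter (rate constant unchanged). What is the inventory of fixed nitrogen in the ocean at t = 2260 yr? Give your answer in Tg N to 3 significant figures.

The sink rate constant is k = F₀/M₀ = 189.5/743300 = 0.0002549 yr⁻¹.
Solving dM/dt = F₁ − kM with M(0) = M₀ gives M(t) = F₁/k + (M₀ − F₁/k)·e^(−kt).
F₁/k = 222.6/0.0002549 = 873130 Tg N; kt = 0.0002549 × 2260 = 0.5762, e^(−kt) = 0.5620.
M(2260) = 873130 + (743300 − 873130) × 0.5620 = 873130 − 72970 = 800160 Tg N.

800000 Tg N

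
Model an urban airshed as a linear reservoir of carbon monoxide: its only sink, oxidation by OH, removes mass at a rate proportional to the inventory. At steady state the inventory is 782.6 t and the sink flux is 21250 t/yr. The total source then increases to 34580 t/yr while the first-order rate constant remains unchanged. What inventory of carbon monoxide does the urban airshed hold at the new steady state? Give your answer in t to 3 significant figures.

Rate constant k = F/M = 21250 / 782.6 = 27.15 yr⁻¹.
At the new steady state, source = k·M_new ⇒ M_new = 34580 / 27.15 = 1274 t.
(Equivalently M_new = M × F_new/F_old = 782.6 × 34580/21250.)

1270 t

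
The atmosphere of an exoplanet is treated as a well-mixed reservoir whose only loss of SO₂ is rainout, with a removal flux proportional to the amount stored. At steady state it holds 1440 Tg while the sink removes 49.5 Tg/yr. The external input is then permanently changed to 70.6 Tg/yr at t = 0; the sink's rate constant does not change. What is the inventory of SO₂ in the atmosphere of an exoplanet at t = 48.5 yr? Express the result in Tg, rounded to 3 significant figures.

The sink rate constant is k = F₀/M₀ = 49.5/1440 = 0.03438 yr⁻¹.
Solving dM/dt = F₁ − kM with M(0) = M₀ gives M(t) = F₁/k + (M₀ − F₁/k)·e^(−kt).
F₁/k = 70.6/0.03438 = 2053.8 Tg; kt = 0.03438 × 48.5 = 1.667, e^(−kt) = 0.1888.
M(48.5) = 2053.8 + (1440 − 2053.8) × 0.1888 = 2053.8 − 115.9 = 1937.9 Tg.

1940 Tg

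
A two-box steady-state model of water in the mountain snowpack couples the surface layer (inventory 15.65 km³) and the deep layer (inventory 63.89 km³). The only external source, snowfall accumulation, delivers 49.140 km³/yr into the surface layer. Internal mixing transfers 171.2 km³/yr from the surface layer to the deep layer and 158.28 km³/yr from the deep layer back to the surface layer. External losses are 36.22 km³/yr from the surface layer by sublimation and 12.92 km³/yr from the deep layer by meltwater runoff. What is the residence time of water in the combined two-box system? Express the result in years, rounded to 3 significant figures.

1.62 yr

For the system as a whole, the A↔B exchange is internal and contributes nothing to the throughput; only the external sinks remove mass.
M_total = 15.65 + 63.89 = 79.540 km³.
ΣF_external_out = 36.22 + 12.92 = 49.140 km³/yr.
τ = M_total / ΣF_ext = 79.540 / 49.140 = 1.619 yr.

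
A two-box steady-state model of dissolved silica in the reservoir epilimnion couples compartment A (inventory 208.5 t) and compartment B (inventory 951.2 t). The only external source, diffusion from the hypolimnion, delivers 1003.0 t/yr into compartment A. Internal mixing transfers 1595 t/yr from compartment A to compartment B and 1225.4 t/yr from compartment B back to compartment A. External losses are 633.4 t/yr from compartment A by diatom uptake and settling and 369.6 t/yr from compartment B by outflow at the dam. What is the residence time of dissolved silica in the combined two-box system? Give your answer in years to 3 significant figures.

1.16 yr

Residence time in the combined system uses the total inventory and the total *external* removal — internal exchanges between the two boxes cancel.
M_total = 208.5 + 951.2 = 1159.7 t.
ΣF_external_out = 633.4 + 369.6 = 1003.0 t/yr.
τ = M_total / ΣF_ext = 1159.7 / 1003.0 = 1.156 yr.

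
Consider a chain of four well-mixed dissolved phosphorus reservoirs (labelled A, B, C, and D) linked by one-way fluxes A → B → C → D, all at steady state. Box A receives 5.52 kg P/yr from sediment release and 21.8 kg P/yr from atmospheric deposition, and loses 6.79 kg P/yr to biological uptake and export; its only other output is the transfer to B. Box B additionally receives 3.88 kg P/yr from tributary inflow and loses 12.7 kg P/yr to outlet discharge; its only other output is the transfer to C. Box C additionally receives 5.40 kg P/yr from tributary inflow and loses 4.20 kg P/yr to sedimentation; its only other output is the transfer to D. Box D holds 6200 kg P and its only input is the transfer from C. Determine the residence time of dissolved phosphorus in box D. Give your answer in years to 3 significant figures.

Box A: F(A→B) = (5.52 + 21.8) − 6.79 = 20.530 kg P/yr.
Box B: F(B→C) = (20.530 + 3.88) − 12.7 = 11.710 kg P/yr.
Box C: F(C→D) = (11.710 + 5.40) − 4.20 = 12.910 kg P/yr.
Box D throughput = its input = 12.910 kg P/yr; τ = 6200 / 12.910 = 480.2 yr.

480 yr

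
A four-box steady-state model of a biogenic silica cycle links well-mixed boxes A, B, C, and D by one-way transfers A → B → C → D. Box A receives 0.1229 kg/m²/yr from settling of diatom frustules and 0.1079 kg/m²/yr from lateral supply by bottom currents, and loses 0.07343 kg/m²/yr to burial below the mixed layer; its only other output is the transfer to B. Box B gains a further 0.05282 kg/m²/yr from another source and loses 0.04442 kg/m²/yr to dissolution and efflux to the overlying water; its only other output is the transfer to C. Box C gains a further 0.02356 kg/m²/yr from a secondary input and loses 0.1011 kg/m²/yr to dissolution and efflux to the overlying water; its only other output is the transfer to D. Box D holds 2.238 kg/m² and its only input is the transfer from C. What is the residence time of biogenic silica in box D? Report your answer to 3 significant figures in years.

Box A: F(A→B) = (0.1229 + 0.1079) − 0.07343 = 0.15737 kg/m²/yr.
Box B: F(B→C) = (0.15737 + 0.05282) − 0.04442 = 0.16577 kg/m²/yr.
Box C: F(C→D) = (0.16577 + 0.02356) − 0.1011 = 0.088230 kg/m²/yr.
Box D throughput = its input = 0.088230 kg/m²/yr; τ = 2.238 / 0.088230 = 25.37 yr.

25.4 yr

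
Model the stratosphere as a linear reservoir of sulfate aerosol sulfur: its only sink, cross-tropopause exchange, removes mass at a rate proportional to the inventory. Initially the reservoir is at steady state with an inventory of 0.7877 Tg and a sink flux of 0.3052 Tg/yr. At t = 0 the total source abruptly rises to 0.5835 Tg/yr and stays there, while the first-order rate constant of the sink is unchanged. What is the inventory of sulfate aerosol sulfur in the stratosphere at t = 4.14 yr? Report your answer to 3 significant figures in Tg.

The sink rate constant is k = F₀/M₀ = 0.3052/0.7877 = 0.3875 yr⁻¹.
Solving dM/dt = F₁ − kM with M(0) = M₀ gives M(t) = F₁/k + (M₀ − F₁/k)·e^(−kt).
F₁/k = 0.5835/0.3875 = 1.5060 Tg; kt = 0.3875 × 4.14 = 1.604, e^(−kt) = 0.2011.
M(4.14) = 1.5060 + (0.7877 − 1.5060) × 0.2011 = 1.5060 − 0.1444 = 1.3615 Tg.

1.36 Tg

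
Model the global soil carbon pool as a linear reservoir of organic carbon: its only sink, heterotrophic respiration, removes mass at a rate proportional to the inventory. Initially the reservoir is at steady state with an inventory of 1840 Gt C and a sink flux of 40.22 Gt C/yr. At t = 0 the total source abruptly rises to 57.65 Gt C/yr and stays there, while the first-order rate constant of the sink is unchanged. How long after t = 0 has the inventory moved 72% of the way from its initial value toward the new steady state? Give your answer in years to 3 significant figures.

τ = M₀/F₀ = 1840/40.22 = 45.75 yr.
The remaining gap fraction is e^(−t/τ); 72% covered ⇒ e^(−t/τ) = 0.280.
t = −τ ln(0.280) = 45.75 × 1.273 = 58.24 yr.

58.2 yr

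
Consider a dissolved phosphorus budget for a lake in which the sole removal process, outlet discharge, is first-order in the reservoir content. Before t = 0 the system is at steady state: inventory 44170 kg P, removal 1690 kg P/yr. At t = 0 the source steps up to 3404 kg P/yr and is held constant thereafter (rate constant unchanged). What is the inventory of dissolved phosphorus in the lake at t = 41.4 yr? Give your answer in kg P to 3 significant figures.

79800 kg P

τ = M₀/F₀ = 44170/1690 = 26.14 yr; rate constant k = 1/τ.
New steady state M_∞ = F₁/k = F₁·τ = 3404 × 26.14 = 88967 kg P.
M(t) = M_∞ + (M₀ − M_∞)·e^(−t/τ); t/τ = 41.4/26.14 = 1.584, so e^(−t/τ) = 0.2051.
M(t) = 88967 − 44800 × 0.2051 = 79777 kg P.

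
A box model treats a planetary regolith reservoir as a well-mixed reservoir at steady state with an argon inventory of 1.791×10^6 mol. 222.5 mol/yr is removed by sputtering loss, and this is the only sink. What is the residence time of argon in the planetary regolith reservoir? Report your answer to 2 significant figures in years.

8000 yr

τ = M / F = 1.791×10^6 / 222.5 = 8049 yr.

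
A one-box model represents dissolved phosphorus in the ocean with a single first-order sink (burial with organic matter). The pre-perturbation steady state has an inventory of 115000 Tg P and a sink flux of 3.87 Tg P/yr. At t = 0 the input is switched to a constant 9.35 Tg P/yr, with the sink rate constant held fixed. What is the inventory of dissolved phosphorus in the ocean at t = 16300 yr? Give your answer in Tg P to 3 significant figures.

The sink rate constant is k = F₀/M₀ = 3.87/115000 = 3.365×10^-5 yr⁻¹.
Solving dM/dt = F₁ − kM with M(0) = M₀ gives M(t) = F₁/k + (M₀ − F₁/k)·e^(−kt).
F₁/k = 9.35/3.365×10^-5 = 277840 Tg P; kt = 3.365×10^-5 × 16300 = 0.5485, e^(−kt) = 0.5778.
M(16300) = 277840 + (115000 − 277840) × 0.5778 = 277840 − 94090 = 183750 Tg P.

184000 Tg P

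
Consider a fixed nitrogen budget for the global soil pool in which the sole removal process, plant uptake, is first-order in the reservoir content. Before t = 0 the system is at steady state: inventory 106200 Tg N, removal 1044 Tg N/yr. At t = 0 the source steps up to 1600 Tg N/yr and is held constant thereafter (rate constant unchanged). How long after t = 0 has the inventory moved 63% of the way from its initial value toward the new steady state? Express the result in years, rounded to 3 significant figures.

τ = M₀/F₀ = 106200/1044 = 101.7 yr.
The remaining gap fraction is e^(−t/τ); 63% covered ⇒ e^(−t/τ) = 0.370.
t = −τ ln(0.370) = 101.7 × 0.9943 = 101.1 yr.

101 yr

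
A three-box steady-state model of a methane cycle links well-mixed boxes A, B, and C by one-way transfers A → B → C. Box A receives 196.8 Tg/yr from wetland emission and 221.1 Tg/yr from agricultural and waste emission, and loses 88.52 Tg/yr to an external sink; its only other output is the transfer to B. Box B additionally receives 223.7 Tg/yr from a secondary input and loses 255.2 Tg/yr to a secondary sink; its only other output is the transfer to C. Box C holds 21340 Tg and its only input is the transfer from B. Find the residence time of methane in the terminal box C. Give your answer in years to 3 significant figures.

Box A: F(A→B) = (196.8 + 221.1) − 88.52 = 329.38 Tg/yr.
Box B: F(B→C) = (329.38 + 223.7) − 255.2 = 297.88 Tg/yr.
Box C throughput = its input = 297.88 Tg/yr; τ = 21340 / 297.88 = 71.64 yr.

71.6 yr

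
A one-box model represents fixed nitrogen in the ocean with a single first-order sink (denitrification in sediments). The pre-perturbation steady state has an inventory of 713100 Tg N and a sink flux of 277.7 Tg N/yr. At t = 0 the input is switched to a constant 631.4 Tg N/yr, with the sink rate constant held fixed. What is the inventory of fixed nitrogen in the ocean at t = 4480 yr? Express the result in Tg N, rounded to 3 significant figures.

1.46×10^6 Tg N

The sink rate constant is k = F₀/M₀ = 277.7/713100 = 0.0003894 yr⁻¹.
Solving dM/dt = F₁ − kM with M(0) = M₀ gives M(t) = F₁/k + (M₀ − F₁/k)·e^(−kt).
F₁/k = 631.4/0.0003894 = 1.6214×10^6 Tg N; kt = 0.0003894 × 4480 = 1.745, e^(−kt) = 0.1747.
M(4480) = 1.6214×10^6 + (713100 − 1.6214×10^6) × 0.1747 = 1.6214×10^6 − 158700 = 1.4627×10^6 Tg N.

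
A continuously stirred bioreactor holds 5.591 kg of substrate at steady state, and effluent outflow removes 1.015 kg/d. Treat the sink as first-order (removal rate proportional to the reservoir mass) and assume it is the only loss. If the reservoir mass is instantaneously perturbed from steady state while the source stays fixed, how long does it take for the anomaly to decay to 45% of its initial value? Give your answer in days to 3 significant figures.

4.40 d

For a linear reservoir the anomaly decays as exp(−t/τ) with τ = M/F = 5.591/1.015 = 5.508 d.
exp(−t/τ) = 0.45 ⇒ t = −τ ln(0.45) = 5.508 × 0.7985 = 4.398 d.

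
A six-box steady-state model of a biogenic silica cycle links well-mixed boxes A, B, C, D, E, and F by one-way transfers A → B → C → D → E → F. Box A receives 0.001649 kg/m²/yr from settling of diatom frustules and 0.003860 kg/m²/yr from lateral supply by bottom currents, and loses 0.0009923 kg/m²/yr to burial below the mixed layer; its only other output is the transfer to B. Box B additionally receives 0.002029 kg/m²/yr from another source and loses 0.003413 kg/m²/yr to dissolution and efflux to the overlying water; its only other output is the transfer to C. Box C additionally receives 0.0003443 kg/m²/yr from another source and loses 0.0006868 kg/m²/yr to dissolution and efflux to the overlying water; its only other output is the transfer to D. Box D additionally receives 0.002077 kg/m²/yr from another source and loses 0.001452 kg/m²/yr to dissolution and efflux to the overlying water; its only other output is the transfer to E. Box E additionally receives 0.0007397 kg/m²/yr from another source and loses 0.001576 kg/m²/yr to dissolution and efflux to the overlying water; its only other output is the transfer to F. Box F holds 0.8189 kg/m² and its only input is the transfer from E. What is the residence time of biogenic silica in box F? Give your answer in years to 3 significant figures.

318 yr

Box A: F(A→B) = (0.001649 + 0.003860) − 0.0009923 = 0.0045167 kg/m²/yr.
Box B: F(B→C) = (0.0045167 + 0.002029) − 0.003413 = 0.0031327 kg/m²/yr.
Box C: F(C→D) = (0.0031327 + 0.0003443) − 0.0006868 = 0.0027902 kg/m²/yr.
Box D: F(D→E) = (0.0027902 + 0.002077) − 0.001452 = 0.0034152 kg/m²/yr.
Box E: F(E→F) = (0.0034152 + 0.0007397) − 0.001576 = 0.0025789 kg/m²/yr.
Box F throughput = its input = 0.0025789 kg/m²/yr; τ = 0.8189 / 0.0025789 = 317.5 yr.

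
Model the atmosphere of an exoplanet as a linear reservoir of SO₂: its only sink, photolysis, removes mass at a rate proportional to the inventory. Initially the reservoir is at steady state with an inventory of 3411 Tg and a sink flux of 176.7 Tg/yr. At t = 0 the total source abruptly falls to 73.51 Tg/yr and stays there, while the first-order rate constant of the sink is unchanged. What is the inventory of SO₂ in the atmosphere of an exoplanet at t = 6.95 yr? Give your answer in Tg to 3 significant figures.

Residence time τ = M₀/F₀ = 19.30 yr. The eventual steady state is M_∞ = M₀·(F₁/F₀) = 3411 × 73.51/176.7 = 1419.0 Tg.
The anomaly ΔM(t) = M(t) − M_∞ decays as ΔM₀·e^(−t/τ) with ΔM₀ = 3411 − 1419.0 = 1992 Tg.
At t = 6.95 yr, e^(−t/τ) = e^(−0.3600) = 0.6977, so ΔM = 1390 Tg and M = 1419.0 + 1390 = 2808.7 Tg.

2810 Tg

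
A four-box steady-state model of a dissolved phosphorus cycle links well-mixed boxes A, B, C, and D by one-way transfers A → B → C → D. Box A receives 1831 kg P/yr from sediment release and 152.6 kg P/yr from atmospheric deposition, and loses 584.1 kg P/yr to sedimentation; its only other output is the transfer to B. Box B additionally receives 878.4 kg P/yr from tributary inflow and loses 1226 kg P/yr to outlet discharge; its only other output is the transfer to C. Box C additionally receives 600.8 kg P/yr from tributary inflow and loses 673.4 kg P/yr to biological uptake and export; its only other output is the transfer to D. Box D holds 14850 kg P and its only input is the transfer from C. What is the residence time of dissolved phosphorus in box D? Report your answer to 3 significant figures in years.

15.2 yr

Box A: F(A→B) = (1831 + 152.6) − 584.1 = 1399.5 kg P/yr.
Box B: F(B→C) = (1399.5 + 878.4) − 1226 = 1051.9 kg P/yr.
Box C: F(C→D) = (1051.9 + 600.8) − 673.4 = 979.30 kg P/yr.
Box D throughput = its input = 979.30 kg P/yr; τ = 14850 / 979.30 = 15.16 yr.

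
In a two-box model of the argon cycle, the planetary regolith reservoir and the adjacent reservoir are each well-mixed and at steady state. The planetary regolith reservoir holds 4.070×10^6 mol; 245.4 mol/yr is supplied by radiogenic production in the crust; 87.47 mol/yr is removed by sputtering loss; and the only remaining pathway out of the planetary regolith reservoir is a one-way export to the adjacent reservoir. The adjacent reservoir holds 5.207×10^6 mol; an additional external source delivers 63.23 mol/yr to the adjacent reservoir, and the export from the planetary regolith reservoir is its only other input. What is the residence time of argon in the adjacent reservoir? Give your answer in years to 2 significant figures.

Balance the planetary regolith reservoir: ΣF_in = 245.40 mol/yr.
Export to the adjacent reservoir = ΣF_in − (87.47) = 157.93 mol/yr.
Total input to the adjacent reservoir = 157.93 + 63.23 = 221.16 mol/yr; at steady state this equals its total output.
τ = M / F = 5.207×10^6 / 221.16 = 23540 yr.

24000 yr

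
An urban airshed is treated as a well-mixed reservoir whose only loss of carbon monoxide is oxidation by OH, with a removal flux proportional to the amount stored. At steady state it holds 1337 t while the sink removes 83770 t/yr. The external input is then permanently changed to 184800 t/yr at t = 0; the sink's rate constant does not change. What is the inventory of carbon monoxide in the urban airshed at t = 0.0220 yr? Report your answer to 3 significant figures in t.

Residence time τ = M₀/F₀ = 0.01596 yr. The eventual steady state is M_∞ = M₀·(F₁/F₀) = 1337 × 184800/83770 = 2949.5 t.
The anomaly ΔM(t) = M(t) − M_∞ decays as ΔM₀·e^(−t/τ) with ΔM₀ = 1337 − 2949.5 = −1612 t.
At t = 0.0220 yr, e^(−t/τ) = e^(−1.378) = 0.2520, so ΔM = −406.3 t and M = 2949.5 − 406.3 = 2543.2 t.

2540 t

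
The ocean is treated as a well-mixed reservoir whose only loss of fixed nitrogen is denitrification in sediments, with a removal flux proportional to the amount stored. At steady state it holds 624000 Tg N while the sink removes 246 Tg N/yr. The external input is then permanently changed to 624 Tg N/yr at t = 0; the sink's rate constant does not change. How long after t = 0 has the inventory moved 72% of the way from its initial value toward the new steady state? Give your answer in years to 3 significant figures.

τ = M₀/F₀ = 624000/246 = 2537 yr.
The remaining gap fraction is e^(−t/τ); 72% covered ⇒ e^(−t/τ) = 0.280.
t = −τ ln(0.280) = 2537 × 1.273 = 3229 yr.

3230 yr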